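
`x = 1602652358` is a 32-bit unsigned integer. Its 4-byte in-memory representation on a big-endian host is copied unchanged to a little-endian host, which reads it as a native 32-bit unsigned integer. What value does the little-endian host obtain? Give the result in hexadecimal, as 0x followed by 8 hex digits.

0xC688865F

1602652358 in 32-bit hexadecimal is 0x5F8688C6.
Stored big-endian, the bytes at ascending addresses are 5F 86 88 C6.
Read back as little-endian, the first byte is least significant, giving 0xC688865F.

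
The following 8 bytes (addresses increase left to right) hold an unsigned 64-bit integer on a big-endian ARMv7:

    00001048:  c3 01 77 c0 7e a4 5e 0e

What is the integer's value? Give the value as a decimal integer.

In big-endian order the high byte comes first in memory.
The bytes are already most-significant first: 0xC30177C07EA45E0E.
0xC30177C07EA45E0E = 14051643981014785550.

14051643981014785550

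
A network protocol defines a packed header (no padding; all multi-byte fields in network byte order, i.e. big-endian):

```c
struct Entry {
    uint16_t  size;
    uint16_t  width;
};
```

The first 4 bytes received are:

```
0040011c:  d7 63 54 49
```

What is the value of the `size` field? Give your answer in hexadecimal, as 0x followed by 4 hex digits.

0xD763

`size` is the first field, at byte offset 0, occupying 2 bytes.
Bytes at offsets 0..1: D7 63.
In big-endian order the high byte comes first in memory.
The bytes are already most-significant first: 0xD763.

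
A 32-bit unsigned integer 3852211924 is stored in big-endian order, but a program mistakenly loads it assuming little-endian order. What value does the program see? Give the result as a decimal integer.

3852211924 in 32-bit hexadecimal is 0xE59C16D4.
Stored big-endian, the bytes at ascending addresses are E5 9C 16 D4.
Read back as little-endian, the first byte is least significant, giving 0xD4169CE5.
0xD4169CE5 = 3558251749.

3558251749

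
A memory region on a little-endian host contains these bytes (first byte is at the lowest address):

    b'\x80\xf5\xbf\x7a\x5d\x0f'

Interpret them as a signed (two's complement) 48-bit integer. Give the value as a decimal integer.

16894165775744

In little-endian order the low byte comes first in memory.
Reassemble most-significant byte first: 0F 5D 7A BF F5 80 → 0x0F5D7ABFF580.
0x0F5D7ABFF580 = 16894165775744.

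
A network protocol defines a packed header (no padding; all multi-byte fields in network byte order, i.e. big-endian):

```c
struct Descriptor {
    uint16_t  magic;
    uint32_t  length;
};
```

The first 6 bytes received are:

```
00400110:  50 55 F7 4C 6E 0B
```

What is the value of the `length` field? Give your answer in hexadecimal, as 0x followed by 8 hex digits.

`length` follows `magic` (2 bytes), so it starts at byte offset 2 and occupies 4 bytes.
Bytes at offsets 2..5: F7 4C 6E 0B.
Big-endian stores the most-significant byte at the lowest address.
The bytes are already most-significant first: 0xF74C6E0B.

0xF74C6E0B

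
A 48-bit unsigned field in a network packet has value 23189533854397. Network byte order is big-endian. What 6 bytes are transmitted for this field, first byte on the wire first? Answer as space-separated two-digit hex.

15 17 3B ED 8A BD

23189533854397 in hexadecimal, padded to 48 bits, is 0x15173BED8ABD.
Split into bytes (most-significant first): 15 17 3B ED 8A BD.
Big-endian stores the most-significant byte at the lowest address.
So the memory order matches the most-significant-first order: 15 17 3B ED 8A BD.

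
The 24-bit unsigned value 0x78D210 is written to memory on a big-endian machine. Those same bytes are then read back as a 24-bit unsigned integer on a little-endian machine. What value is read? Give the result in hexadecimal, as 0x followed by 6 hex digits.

0x10D278

Stored big-endian, the bytes at ascending addresses are 78 D2 10.
Read back as little-endian, the first byte is least significant, giving 0x10D278.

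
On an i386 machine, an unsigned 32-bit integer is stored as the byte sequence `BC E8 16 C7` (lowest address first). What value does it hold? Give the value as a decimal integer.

3340167356

Little-endian: lowest address holds the least-significant byte.
Reassemble most-significant byte first: C7 16 E8 BC → 0xC716E8BC.
0xC716E8BC = 3340167356.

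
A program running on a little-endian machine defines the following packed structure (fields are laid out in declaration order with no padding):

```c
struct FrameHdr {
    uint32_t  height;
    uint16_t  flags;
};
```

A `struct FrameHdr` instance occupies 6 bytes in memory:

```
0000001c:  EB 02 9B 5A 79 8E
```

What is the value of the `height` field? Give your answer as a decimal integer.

`height` is the first field, at byte offset 0, occupying 4 bytes.
Bytes at offsets 0..3: EB 02 9B 5A.
In little-endian order the low byte comes first in memory.
Reassemble most-significant byte first: 5A 9B 02 EB → 0x5A9B02EB.
0x5A9B02EB = 1520108267.

1520108267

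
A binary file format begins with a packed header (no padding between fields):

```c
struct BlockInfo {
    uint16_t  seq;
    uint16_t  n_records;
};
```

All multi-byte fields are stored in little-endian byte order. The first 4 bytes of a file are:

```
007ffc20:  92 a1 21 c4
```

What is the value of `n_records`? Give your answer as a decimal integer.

`n_records` follows `seq` (2 bytes), so it starts at byte offset 2 and occupies 2 bytes.
Bytes at offsets 2..3: 21 C4.
Little-endian: lowest address holds the least-significant byte.
Reassemble most-significant byte first: C4 21 → 0xC421.
0xC421 = 50209.

50209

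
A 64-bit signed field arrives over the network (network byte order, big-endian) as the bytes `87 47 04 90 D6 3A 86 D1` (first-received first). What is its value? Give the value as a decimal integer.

-8698979135126862127

In big-endian order the high byte comes first in memory.
The bytes are already most-significant first: 0x87470490D63A86D1.
Top bit is set, so as a signed 64-bit value this is 0x87470490D63A86D1 − 2^64 = -8698979135126862127.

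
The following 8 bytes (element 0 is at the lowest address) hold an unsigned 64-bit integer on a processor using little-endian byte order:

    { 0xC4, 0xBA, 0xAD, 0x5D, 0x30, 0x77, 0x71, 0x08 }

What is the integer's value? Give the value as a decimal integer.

608398474285529796

Little-endian: lowest address holds the least-significant byte.
Reassemble most-significant byte first: 08 71 77 30 5D AD BA C4 → 0x087177305DADBAC4.
0x087177305DADBAC4 = 608398474285529796.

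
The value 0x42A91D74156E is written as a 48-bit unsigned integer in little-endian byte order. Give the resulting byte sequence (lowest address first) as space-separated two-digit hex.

6E 15 74 1D A9 42

Split into bytes (most-significant first): 42 A9 1D 74 15 6E.
Little-endian stores the least-significant byte at the lowest address.
So at ascending addresses the bytes are 6E 15 74 1D A9 42.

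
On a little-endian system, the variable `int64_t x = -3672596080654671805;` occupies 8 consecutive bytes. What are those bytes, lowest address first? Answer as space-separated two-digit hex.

Two's complement of -3672596080654671805 in 64 bits: 3672596080654671805 = 0x32F7AEAD56E9DFBD; invert → 0xCD085152A9162042; add 1 → 0xCD085152A9162043.
Split into bytes (most-significant first): CD 08 51 52 A9 16 20 43.
Little-endian: lowest address holds the least-significant byte.
So at ascending addresses the bytes are 43 20 16 A9 52 51 08 CD.

43 20 16 A9 52 51 08 CD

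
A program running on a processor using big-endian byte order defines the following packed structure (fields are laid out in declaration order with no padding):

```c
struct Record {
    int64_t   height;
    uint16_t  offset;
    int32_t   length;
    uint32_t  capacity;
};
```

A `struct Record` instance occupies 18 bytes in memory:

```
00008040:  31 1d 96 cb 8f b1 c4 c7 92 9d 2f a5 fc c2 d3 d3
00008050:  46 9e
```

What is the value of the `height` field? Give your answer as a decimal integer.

`height` is the first field, at byte offset 0, occupying 8 bytes.
Bytes at offsets 0..7: 31 1D 96 CB 8F B1 C4 C7.
Big-endian stores the most-significant byte at the lowest address.
The bytes are already most-significant first: 0x311D96CB8FB1C4C7.
0x311D96CB8FB1C4C7 = 3539150683216397511.

3539150683216397511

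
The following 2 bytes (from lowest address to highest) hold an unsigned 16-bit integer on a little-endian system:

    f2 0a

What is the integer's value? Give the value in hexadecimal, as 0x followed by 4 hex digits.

In little-endian order the low byte comes first in memory.
Reassemble most-significant byte first: 0A F2 → 0x0AF2.

0x0AF2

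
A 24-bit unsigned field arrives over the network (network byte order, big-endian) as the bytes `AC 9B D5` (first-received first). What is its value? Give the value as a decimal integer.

11312085

In big-endian order the high byte comes first in memory.
The bytes are already most-significant first: 0xAC9BD5.
0xAC9BD5 = 11312085.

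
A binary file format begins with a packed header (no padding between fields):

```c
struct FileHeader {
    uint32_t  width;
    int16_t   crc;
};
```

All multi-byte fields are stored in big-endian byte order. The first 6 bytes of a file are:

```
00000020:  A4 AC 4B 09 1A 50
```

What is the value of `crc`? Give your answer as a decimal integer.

6736

`crc` follows `width` (4 bytes), so it starts at byte offset 4 and occupies 2 bytes.
Bytes at offsets 4..5: 1A 50.
Big-endian stores the most-significant byte at the lowest address.
The bytes are already most-significant first: 0x1A50.
0x1A50 = 6736.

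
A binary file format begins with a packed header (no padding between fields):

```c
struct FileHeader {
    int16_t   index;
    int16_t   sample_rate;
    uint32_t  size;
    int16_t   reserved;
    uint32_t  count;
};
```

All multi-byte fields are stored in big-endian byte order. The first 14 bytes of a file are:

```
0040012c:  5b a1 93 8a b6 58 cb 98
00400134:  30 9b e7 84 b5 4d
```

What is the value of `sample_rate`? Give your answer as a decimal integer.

-27766

`sample_rate` follows `index` (2 bytes), so it starts at byte offset 2 and occupies 2 bytes.
Bytes at offsets 2..3: 93 8A.
Big-endian stores the most-significant byte at the lowest address.
The bytes are already most-significant first: 0x938A.
Top bit is set, so as a signed 16-bit value this is 0x938A − 2^16 = -27766.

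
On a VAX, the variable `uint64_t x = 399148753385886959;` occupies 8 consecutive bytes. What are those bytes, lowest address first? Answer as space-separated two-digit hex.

EF 14 1B 2A AD 0F 8A 05

399148753385886959 in hexadecimal, padded to 64 bits, is 0x058A0FAD2A1B14EF.
Split into bytes (most-significant first): 05 8A 0F AD 2A 1B 14 EF.
Little-endian stores the least-significant byte at the lowest address.
So at ascending addresses the bytes are EF 14 1B 2A AD 0F 8A 05.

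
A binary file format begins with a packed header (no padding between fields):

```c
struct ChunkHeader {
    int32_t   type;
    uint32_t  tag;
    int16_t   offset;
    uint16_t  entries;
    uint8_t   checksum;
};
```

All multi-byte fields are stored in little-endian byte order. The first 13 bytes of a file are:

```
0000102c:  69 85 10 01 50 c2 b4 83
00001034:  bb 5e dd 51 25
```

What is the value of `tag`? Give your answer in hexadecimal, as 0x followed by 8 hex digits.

0x83B4C250

`tag` follows `type` (4 bytes), so it starts at byte offset 4 and occupies 4 bytes.
Bytes at offsets 4..7: 50 C2 B4 83.
Little-endian stores the least-significant byte at the lowest address.
Reassemble most-significant byte first: 83 B4 C2 50 → 0x83B4C250.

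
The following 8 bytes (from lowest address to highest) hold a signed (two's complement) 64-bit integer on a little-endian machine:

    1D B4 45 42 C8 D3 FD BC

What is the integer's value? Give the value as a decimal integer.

-4828470368412519395

Little-endian stores the least-significant byte at the lowest address.
Reassemble most-significant byte first: BC FD D3 C8 42 45 B4 1D → 0xBCFDD3C84245B41D.
Top bit is set, so as a signed 64-bit value this is 0xBCFDD3C84245B41D − 2^64 = -4828470368412519395.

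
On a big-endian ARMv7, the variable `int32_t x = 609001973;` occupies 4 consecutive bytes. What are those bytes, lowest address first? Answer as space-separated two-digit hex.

24 4C A1 F5

609001973 in hexadecimal, padded to 32 bits, is 0x244CA1F5.
Split into bytes (most-significant first): 24 4C A1 F5.
Big-endian: lowest address holds the most-significant byte.
So the memory order matches the most-significant-first order: 24 4C A1 F5.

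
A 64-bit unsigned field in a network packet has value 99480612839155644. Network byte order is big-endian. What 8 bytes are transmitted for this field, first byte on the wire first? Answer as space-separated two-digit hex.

99480612839155644 in hexadecimal, padded to 64 bits, is 0x01616D171E50E7BC.
Split into bytes (most-significant first): 01 61 6D 17 1E 50 E7 BC.
Big-endian stores the most-significant byte at the lowest address.
So the memory order matches the most-significant-first order: 01 61 6D 17 1E 50 E7 BC.

01 61 6D 17 1E 50 E7 BC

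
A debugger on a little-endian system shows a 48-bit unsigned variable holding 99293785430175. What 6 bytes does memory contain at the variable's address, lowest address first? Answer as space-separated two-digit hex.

9F 18 CF A2 4E 5A

99293785430175 in hexadecimal, padded to 48 bits, is 0x5A4EA2CF189F.
Split into bytes (most-significant first): 5A 4E A2 CF 18 9F.
Little-endian stores the least-significant byte at the lowest address.
So at ascending addresses the bytes are 9F 18 CF A2 4E 5A.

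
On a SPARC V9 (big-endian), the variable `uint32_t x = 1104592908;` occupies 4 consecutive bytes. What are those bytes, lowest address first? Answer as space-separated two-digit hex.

41 D6 C0 0C

1104592908 in hexadecimal, padded to 32 bits, is 0x41D6C00C.
Split into bytes (most-significant first): 41 D6 C0 0C.
Big-endian: lowest address holds the most-significant byte.
So the memory order matches the most-significant-first order: 41 D6 C0 0C.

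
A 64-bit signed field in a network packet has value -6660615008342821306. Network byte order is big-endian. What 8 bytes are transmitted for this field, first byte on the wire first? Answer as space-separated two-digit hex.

Two's complement of -6660615008342821306 in 64 bits: 6660615008342821306 = 0x5C6F420F85E8C9BA; invert → 0xA390BDF07A173645; add 1 → 0xA390BDF07A173646.
Split into bytes (most-significant first): A3 90 BD F0 7A 17 36 46.
Big-endian: lowest address holds the most-significant byte.
So the memory order matches the most-significant-first order: A3 90 BD F0 7A 17 36 46.

A3 90 BD F0 7A 17 36 46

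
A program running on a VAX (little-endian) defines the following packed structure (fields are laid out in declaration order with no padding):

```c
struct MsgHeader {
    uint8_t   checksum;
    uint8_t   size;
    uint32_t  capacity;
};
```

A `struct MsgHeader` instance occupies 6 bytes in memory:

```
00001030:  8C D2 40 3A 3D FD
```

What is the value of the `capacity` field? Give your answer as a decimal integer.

`capacity` follows `checksum` (1 B), `size` (1 B), so it starts at offset 1 + 1 = 2 and occupies 4 bytes.
Bytes at offsets 2..5: 40 3A 3D FD.
Little-endian: lowest address holds the least-significant byte.
Reassemble most-significant byte first: FD 3D 3A 40 → 0xFD3D3A40.
0xFD3D3A40 = 4248648256.

4248648256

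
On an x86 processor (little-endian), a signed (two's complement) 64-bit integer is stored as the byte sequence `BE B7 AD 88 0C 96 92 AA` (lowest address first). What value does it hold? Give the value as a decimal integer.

-6155692760085186626

Little-endian stores the least-significant byte at the lowest address.
Reassemble most-significant byte first: AA 92 96 0C 88 AD B7 BE → 0xAA92960C88ADB7BE.
Top bit is set, so as a signed 64-bit value this is 0xAA92960C88ADB7BE − 2^64 = -6155692760085186626.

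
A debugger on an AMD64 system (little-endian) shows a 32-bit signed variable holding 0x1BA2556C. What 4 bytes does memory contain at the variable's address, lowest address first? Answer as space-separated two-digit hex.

6C 55 A2 1B

Split into bytes (most-significant first): 1B A2 55 6C.
Little-endian: lowest address holds the least-significant byte.
So at ascending addresses the bytes are 6C 55 A2 1B.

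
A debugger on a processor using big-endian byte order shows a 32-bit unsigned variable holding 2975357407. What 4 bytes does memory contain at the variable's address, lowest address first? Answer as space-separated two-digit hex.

2975357407 in hexadecimal, padded to 32 bits, is 0xB15859DF.
Split into bytes (most-significant first): B1 58 59 DF.
Big-endian stores the most-significant byte at the lowest address.
So the memory order matches the most-significant-first order: B1 58 59 DF.

B1 58 59 DF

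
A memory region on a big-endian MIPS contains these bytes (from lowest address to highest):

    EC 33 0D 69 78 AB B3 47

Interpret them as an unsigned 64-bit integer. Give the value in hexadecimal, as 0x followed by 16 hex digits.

0xEC330D6978ABB347

Big-endian stores the most-significant byte at the lowest address.
The bytes are already most-significant first: 0xEC330D6978ABB347.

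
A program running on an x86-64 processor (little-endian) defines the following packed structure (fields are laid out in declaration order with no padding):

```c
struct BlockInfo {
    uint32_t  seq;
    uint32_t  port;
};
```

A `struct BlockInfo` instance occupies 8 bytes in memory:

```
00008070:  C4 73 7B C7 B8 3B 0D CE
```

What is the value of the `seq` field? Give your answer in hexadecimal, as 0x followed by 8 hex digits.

0xC77B73C4

`seq` is the first field, at byte offset 0, occupying 4 bytes.
Bytes at offsets 0..3: C4 73 7B C7.
Little-endian: lowest address holds the least-significant byte.
Reassemble most-significant byte first: C7 7B 73 C4 → 0xC77B73C4.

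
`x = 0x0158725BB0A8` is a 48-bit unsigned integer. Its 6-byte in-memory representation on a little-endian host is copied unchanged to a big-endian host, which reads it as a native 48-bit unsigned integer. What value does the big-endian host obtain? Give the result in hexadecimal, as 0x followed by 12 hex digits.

Stored little-endian, the bytes at ascending addresses are A8 B0 5B 72 58 01.
Read back as big-endian, the last byte is least significant, giving 0xA8B05B725801.

0xA8B05B725801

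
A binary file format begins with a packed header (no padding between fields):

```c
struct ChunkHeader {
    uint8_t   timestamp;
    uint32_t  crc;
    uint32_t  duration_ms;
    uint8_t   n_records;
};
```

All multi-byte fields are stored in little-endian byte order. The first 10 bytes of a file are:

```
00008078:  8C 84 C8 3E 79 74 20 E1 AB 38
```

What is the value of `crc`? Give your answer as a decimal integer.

2034157700

`crc` follows `timestamp` (1 byte), so it starts at byte offset 1 and occupies 4 bytes.
Bytes at offsets 1..4: 84 C8 3E 79.
In little-endian order the low byte comes first in memory.
Reassemble most-significant byte first: 79 3E C8 84 → 0x793EC884.
0x793EC884 = 2034157700.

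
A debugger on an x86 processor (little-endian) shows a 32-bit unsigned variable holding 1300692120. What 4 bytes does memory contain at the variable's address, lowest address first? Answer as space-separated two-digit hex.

98 FC 86 4D

1300692120 in hexadecimal, padded to 32 bits, is 0x4D86FC98.
Split into bytes (most-significant first): 4D 86 FC 98.
Little-endian: lowest address holds the least-significant byte.
So at ascending addresses the bytes are 98 FC 86 4D.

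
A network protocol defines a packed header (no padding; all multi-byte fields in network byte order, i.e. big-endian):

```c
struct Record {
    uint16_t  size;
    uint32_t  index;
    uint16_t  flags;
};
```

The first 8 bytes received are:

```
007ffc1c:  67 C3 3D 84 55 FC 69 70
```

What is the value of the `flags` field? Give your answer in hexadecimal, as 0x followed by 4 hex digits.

`flags` follows `size` (2 B), `index` (4 B), so it starts at offset 2 + 4 = 6 and occupies 2 bytes.
Bytes at offsets 6..7: 69 70.
Big-endian stores the most-significant byte at the lowest address.
The bytes are already most-significant first: 0x6970.

0x6970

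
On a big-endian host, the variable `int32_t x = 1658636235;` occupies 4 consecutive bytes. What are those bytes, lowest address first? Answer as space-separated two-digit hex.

1658636235 in hexadecimal, padded to 32 bits, is 0x62DCC7CB.
Split into bytes (most-significant first): 62 DC C7 CB.
In big-endian order the high byte comes first in memory.
So the memory order matches the most-significant-first order: 62 DC C7 CB.

62 DC C7 CB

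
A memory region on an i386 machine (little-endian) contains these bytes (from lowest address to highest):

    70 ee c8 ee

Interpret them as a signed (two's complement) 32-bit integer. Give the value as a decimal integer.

-288821648

Little-endian: lowest address holds the least-significant byte.
Reassemble most-significant byte first: EE C8 EE 70 → 0xEEC8EE70.
Top bit is set, so as a signed 32-bit value this is 0xEEC8EE70 − 2^32 = -288821648.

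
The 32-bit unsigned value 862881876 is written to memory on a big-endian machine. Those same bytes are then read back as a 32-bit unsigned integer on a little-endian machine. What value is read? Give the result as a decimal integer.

1418227251

862881876 in 32-bit hexadecimal is 0x336E8854.
Stored big-endian, the bytes at ascending addresses are 33 6E 88 54.
Read back as little-endian, the first byte is least significant, giving 0x54886E33.
0x54886E33 = 1418227251.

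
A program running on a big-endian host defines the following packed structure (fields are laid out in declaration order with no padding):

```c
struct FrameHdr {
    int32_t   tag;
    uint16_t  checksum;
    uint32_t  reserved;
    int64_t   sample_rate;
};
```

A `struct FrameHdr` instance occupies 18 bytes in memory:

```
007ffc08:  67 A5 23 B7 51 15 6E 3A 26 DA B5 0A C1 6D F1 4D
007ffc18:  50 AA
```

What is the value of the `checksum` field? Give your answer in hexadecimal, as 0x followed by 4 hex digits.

`checksum` follows `tag` (4 bytes), so it starts at byte offset 4 and occupies 2 bytes.
Bytes at offsets 4..5: 51 15.
Big-endian: lowest address holds the most-significant byte.
The bytes are already most-significant first: 0x5115.

0x5115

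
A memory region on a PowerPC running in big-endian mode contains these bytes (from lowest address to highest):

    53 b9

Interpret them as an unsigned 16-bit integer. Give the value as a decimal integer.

21433

In big-endian order the high byte comes first in memory.
The bytes are already most-significant first: 0x53B9.
0x53B9 = 21433.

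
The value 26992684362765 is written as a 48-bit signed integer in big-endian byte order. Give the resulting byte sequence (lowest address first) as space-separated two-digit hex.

26992684362765 in hexadecimal, padded to 48 bits, is 0x188CB95CEC0D.
Split into bytes (most-significant first): 18 8C B9 5C EC 0D.
Big-endian: lowest address holds the most-significant byte.
So the memory order matches the most-significant-first order: 18 8C B9 5C EC 0D.

18 8C B9 5C EC 0D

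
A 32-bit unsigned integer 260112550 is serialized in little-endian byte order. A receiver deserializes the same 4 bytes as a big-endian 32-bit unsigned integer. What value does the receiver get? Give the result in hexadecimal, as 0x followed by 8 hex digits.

260112550 in 32-bit hexadecimal is 0x0F8100A6.
Stored little-endian, the bytes at ascending addresses are A6 00 81 0F.
Read back as big-endian, the last byte is least significant, giving 0xA600810F.

0xA600810F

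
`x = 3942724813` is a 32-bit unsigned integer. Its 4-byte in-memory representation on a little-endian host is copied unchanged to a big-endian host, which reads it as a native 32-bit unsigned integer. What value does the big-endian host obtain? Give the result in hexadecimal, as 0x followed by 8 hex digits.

0xCD3401EB

3942724813 in 32-bit hexadecimal is 0xEB0134CD.
Stored little-endian, the bytes at ascending addresses are CD 34 01 EB.
Read back as big-endian, the last byte is least significant, giving 0xCD3401EB.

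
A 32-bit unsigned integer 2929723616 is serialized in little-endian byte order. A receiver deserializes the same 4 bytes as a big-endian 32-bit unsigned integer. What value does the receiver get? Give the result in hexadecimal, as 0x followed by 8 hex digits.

0xE008A0AE

2929723616 in 32-bit hexadecimal is 0xAEA008E0.
Stored little-endian, the bytes at ascending addresses are E0 08 A0 AE.
Read back as big-endian, the last byte is least significant, giving 0xE008A0AE.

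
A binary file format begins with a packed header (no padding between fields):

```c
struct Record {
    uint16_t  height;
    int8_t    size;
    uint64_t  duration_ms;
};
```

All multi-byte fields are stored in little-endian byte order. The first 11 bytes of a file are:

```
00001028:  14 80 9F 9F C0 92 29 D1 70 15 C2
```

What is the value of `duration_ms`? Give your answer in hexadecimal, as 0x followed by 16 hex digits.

0xC21570D12992C09F

`duration_ms` follows `height` (2 B), `size` (1 B), so it starts at offset 2 + 1 = 3 and occupies 8 bytes.
Bytes at offsets 3..10: 9F C0 92 29 D1 70 15 C2.
Little-endian: lowest address holds the least-significant byte.
Reassemble most-significant byte first: C2 15 70 D1 29 92 C0 9F → 0xC21570D12992C09F.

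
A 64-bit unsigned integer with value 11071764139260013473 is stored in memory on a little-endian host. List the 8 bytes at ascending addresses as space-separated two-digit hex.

A1 6B 80 ED D2 CE A6 99

11071764139260013473 in hexadecimal, padded to 64 bits, is 0x99A6CED2ED806BA1.
Split into bytes (most-significant first): 99 A6 CE D2 ED 80 6B A1.
Little-endian stores the least-significant byte at the lowest address.
So at ascending addresses the bytes are A1 6B 80 ED D2 CE A6 99.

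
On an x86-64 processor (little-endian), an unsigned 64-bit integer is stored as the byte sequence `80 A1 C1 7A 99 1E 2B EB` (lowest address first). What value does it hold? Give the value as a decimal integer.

16945671667449962880

Little-endian: lowest address holds the least-significant byte.
Reassemble most-significant byte first: EB 2B 1E 99 7A C1 A1 80 → 0xEB2B1E997AC1A180.
0xEB2B1E997AC1A180 = 16945671667449962880.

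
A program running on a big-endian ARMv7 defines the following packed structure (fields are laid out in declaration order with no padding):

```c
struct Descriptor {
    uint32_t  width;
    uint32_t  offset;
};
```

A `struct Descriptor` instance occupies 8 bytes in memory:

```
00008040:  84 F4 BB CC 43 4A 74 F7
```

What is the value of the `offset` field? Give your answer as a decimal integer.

1128953079

`offset` follows `width` (4 bytes), so it starts at byte offset 4 and occupies 4 bytes.
Bytes at offsets 4..7: 43 4A 74 F7.
Big-endian stores the most-significant byte at the lowest address.
The bytes are already most-significant first: 0x434A74F7.
0x434A74F7 = 1128953079.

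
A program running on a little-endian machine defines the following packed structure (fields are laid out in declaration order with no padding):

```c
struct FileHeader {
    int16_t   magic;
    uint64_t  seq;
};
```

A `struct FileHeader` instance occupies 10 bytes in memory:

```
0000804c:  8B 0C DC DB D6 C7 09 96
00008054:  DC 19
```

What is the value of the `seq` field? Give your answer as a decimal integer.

`seq` follows `magic` (2 bytes), so it starts at byte offset 2 and occupies 8 bytes.
Bytes at offsets 2..9: DC DB D6 C7 09 96 DC 19.
In little-endian order the low byte comes first in memory.
Reassemble most-significant byte first: 19 DC 96 09 C7 D6 DB DC → 0x19DC9609C7D6DBDC.
0x19DC9609C7D6DBDC = 1863529314576161756.

1863529314576161756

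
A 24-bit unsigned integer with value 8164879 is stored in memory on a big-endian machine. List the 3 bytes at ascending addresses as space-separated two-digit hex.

8164879 in hexadecimal, padded to 24 bits, is 0x7C960F.
Split into bytes (most-significant first): 7C 96 0F.
Big-endian: lowest address holds the most-significant byte.
So the memory order matches the most-significant-first order: 7C 96 0F.

7C 96 0F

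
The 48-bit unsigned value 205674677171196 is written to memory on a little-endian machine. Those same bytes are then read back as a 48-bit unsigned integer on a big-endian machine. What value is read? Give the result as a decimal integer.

205674677171196 in 48-bit hexadecimal is 0xBB0F5E1273FC.
Stored little-endian, the bytes at ascending addresses are FC 73 12 5E 0F BB.
Read back as big-endian, the last byte is least significant, giving 0xFC73125E0FBB.
0xFC73125E0FBB = 277571159592891.

277571159592891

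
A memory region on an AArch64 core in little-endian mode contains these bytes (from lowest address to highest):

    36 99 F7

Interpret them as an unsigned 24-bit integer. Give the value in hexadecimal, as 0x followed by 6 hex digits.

In little-endian order the low byte comes first in memory.
Reassemble most-significant byte first: F7 99 36 → 0xF79936.

0xF79936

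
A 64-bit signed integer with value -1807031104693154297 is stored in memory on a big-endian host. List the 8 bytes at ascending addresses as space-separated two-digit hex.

E6 EC 22 C8 CA AE CE 07

Two's complement of -1807031104693154297 in 64 bits: 1807031104693154297 = 0x1913DD37355131F9; invert → 0xE6EC22C8CAAECE06; add 1 → 0xE6EC22C8CAAECE07.
Split into bytes (most-significant first): E6 EC 22 C8 CA AE CE 07.
Big-endian: lowest address holds the most-significant byte.
So the memory order matches the most-significant-first order: E6 EC 22 C8 CA AE CE 07.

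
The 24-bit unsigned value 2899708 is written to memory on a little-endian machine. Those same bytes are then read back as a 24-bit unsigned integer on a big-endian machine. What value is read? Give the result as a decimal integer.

2899708 in 24-bit hexadecimal is 0x2C3EFC.
Stored little-endian, the bytes at ascending addresses are FC 3E 2C.
Read back as big-endian, the last byte is least significant, giving 0xFC3E2C.
0xFC3E2C = 16530988.

16530988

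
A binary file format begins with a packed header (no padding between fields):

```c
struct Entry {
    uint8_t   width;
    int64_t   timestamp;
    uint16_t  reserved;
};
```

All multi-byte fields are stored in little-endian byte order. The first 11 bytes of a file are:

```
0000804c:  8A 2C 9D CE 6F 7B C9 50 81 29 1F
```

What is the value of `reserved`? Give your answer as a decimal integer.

7977

`reserved` follows `width` (1 B), `timestamp` (8 B), so it starts at offset 1 + 8 = 9 and occupies 2 bytes.
Bytes at offsets 9..10: 29 1F.
Little-endian: lowest address holds the least-significant byte.
Reassemble most-significant byte first: 1F 29 → 0x1F29.
0x1F29 = 7977.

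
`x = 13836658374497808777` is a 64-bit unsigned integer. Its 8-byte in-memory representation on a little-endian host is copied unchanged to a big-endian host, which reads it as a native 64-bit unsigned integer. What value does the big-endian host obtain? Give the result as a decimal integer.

13836658374497808777 in 64-bit hexadecimal is 0xC005AF7B5A603189.
Stored little-endian, the bytes at ascending addresses are 89 31 60 5A 7B AF 05 C0.
Read back as big-endian, the last byte is least significant, giving 0x8931605A7BAF05C0.
0x8931605A7BAF05C0 = 9885788598793340352.

9885788598793340352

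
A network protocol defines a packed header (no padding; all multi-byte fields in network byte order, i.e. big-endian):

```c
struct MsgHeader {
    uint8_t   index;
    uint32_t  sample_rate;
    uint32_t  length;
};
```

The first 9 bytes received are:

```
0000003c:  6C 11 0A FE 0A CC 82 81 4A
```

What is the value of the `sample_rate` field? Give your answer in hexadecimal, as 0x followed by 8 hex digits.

`sample_rate` follows `index` (1 byte), so it starts at byte offset 1 and occupies 4 bytes.
Bytes at offsets 1..4: 11 0A FE 0A.
Big-endian stores the most-significant byte at the lowest address.
The bytes are already most-significant first: 0x110AFE0A.

0x110AFE0A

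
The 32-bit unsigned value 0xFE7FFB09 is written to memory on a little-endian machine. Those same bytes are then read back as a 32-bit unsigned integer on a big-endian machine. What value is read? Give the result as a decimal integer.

Stored little-endian, the bytes at ascending addresses are 09 FB 7F FE.
Read back as big-endian, the last byte is least significant, giving 0x09FB7FFE.
0x09FB7FFE = 167477246.

167477246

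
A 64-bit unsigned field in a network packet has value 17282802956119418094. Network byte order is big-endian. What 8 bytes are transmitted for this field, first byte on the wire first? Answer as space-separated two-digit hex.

EF D8 D9 B8 6A 91 A4 EE

17282802956119418094 in hexadecimal, padded to 64 bits, is 0xEFD8D9B86A91A4EE.
Split into bytes (most-significant first): EF D8 D9 B8 6A 91 A4 EE.
Big-endian: lowest address holds the most-significant byte.
So the memory order matches the most-significant-first order: EF D8 D9 B8 6A 91 A4 EE.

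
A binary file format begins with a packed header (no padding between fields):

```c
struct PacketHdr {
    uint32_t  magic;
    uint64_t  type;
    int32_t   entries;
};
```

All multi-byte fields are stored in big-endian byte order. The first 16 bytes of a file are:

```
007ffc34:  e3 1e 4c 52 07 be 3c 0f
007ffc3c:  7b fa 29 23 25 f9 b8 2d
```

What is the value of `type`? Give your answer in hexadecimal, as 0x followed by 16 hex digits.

`type` follows `magic` (4 bytes), so it starts at byte offset 4 and occupies 8 bytes.
Bytes at offsets 4..11: 07 BE 3C 0F 7B FA 29 23.
Big-endian: lowest address holds the most-significant byte.
The bytes are already most-significant first: 0x07BE3C0F7BFA2923.

0x07BE3C0F7BFA2923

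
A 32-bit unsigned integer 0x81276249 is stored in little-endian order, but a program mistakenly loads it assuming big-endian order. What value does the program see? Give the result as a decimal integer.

Stored little-endian, the bytes at ascending addresses are 49 62 27 81.
Read back as big-endian, the last byte is least significant, giving 0x49622781.
0x49622781 = 1231169409.

1231169409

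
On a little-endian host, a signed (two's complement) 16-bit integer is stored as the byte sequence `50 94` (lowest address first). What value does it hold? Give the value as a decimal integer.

Little-endian stores the least-significant byte at the lowest address.
Reassemble most-significant byte first: 94 50 → 0x9450.
Top bit is set, so as a signed 16-bit value this is 0x9450 − 2^16 = -27568.

-27568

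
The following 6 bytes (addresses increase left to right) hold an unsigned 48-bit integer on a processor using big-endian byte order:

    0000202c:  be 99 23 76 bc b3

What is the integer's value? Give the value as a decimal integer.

Big-endian: lowest address holds the most-significant byte.
The bytes are already most-significant first: 0xBE992376BCB3.
0xBE992376BCB3 = 209564934257843.

209564934257843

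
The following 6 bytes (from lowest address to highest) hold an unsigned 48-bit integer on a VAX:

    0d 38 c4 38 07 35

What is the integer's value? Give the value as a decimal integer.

58305133426701

Little-endian: lowest address holds the least-significant byte.
Reassemble most-significant byte first: 35 07 38 C4 38 0D → 0x350738C4380D.
0x350738C4380D = 58305133426701.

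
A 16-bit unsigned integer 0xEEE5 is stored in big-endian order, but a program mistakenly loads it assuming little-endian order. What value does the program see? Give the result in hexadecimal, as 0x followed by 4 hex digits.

0xE5EE

Stored big-endian, the bytes at ascending addresses are EE E5.
Read back as little-endian, the first byte is least significant, giving 0xE5EE.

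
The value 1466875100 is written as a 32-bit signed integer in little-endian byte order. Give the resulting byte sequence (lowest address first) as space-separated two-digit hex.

1466875100 in hexadecimal, padded to 32 bits, is 0x576EBCDC.
Split into bytes (most-significant first): 57 6E BC DC.
Little-endian stores the least-significant byte at the lowest address.
So at ascending addresses the bytes are DC BC 6E 57.

DC BC 6E 57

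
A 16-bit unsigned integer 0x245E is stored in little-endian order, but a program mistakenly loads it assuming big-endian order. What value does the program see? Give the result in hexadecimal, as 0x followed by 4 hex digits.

0x5E24

Stored little-endian, the bytes at ascending addresses are 5E 24.
Read back as big-endian, the last byte is least significant, giving 0x5E24.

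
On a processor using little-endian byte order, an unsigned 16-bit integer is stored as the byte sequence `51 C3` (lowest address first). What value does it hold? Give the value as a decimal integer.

In little-endian order the low byte comes first in memory.
Reassemble most-significant byte first: C3 51 → 0xC351.
0xC351 = 50001.

50001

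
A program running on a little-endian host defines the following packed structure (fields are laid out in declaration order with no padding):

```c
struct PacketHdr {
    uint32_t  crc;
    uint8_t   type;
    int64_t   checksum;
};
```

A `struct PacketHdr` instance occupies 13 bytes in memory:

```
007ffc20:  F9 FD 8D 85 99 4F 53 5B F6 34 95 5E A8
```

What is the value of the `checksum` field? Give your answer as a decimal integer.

`checksum` follows `crc` (4 B), `type` (1 B), so it starts at offset 4 + 1 = 5 and occupies 8 bytes.
Bytes at offsets 5..12: 4F 53 5B F6 34 95 5E A8.
In little-endian order the low byte comes first in memory.
Reassemble most-significant byte first: A8 5E 95 34 F6 5B 53 4F → 0xA85E9534F65B534F.
Top bit is set, so as a signed 64-bit value this is 0xA85E9534F65B534F − 2^64 = -6314445572822838449.

-6314445572822838449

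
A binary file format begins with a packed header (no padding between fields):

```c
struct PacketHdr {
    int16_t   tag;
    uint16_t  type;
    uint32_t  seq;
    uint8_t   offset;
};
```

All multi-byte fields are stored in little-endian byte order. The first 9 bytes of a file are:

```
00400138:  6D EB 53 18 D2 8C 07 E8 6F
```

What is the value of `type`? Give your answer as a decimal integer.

6227

`type` follows `tag` (2 bytes), so it starts at byte offset 2 and occupies 2 bytes.
Bytes at offsets 2..3: 53 18.
Little-endian: lowest address holds the least-significant byte.
Reassemble most-significant byte first: 18 53 → 0x1853.
0x1853 = 6227.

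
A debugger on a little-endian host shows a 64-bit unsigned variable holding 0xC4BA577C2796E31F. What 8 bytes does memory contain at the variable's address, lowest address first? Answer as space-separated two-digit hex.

1F E3 96 27 7C 57 BA C4

Split into bytes (most-significant first): C4 BA 57 7C 27 96 E3 1F.
Little-endian: lowest address holds the least-significant byte.
So at ascending addresses the bytes are 1F E3 96 27 7C 57 BA C4.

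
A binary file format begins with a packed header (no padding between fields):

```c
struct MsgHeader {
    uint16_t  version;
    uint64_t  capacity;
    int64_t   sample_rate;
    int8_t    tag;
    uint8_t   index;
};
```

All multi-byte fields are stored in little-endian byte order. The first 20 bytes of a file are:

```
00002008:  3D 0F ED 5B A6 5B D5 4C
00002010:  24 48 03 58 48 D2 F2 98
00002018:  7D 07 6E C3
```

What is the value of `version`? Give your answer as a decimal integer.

`version` is the first field, at byte offset 0, occupying 2 bytes.
Bytes at offsets 0..1: 3D 0F.
Little-endian: lowest address holds the least-significant byte.
Reassemble most-significant byte first: 0F 3D → 0x0F3D.
0x0F3D = 3901.

3901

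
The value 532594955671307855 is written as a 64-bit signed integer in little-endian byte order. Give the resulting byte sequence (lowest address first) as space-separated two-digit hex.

4F 06 F4 55 4A 28 64 07

532594955671307855 in hexadecimal, padded to 64 bits, is 0x0764284A55F4064F.
Split into bytes (most-significant first): 07 64 28 4A 55 F4 06 4F.
Little-endian: lowest address holds the least-significant byte.
So at ascending addresses the bytes are 4F 06 F4 55 4A 28 64 07.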